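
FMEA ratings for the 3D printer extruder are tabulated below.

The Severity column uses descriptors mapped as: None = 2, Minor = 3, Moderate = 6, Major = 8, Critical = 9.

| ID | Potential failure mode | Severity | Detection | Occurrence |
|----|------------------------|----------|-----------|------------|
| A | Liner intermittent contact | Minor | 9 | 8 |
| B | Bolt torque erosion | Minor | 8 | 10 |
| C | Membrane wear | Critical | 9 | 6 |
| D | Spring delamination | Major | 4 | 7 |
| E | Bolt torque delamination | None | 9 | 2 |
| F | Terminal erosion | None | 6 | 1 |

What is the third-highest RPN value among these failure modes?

224

RPN = Severity × Occurrence × Detection:
  A: 3 × 8 × 9 = 216
  B: 3 × 10 × 8 = 240
  C: 9 × 6 × 9 = 486
  D: 8 × 7 × 4 = 224
  E: 2 × 2 × 9 = 36
  F: 2 × 1 × 6 = 12
Sorted descending: 486, 240, 224, 216, 36, 12.
The third-highest RPN is 224 (D).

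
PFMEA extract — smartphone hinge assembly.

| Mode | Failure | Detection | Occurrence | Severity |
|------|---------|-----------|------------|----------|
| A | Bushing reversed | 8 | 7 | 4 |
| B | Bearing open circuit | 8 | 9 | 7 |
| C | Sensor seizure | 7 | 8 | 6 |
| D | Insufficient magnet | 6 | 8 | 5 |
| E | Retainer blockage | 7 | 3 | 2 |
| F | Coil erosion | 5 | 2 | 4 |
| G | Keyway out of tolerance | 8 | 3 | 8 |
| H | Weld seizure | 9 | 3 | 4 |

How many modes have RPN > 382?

RPN = Severity × Occurrence × Detection:
  A: 4 × 7 × 8 = 224
  B: 7 × 9 × 8 = 504
  C: 6 × 8 × 7 = 336
  D: 5 × 8 × 6 = 240
  E: 2 × 3 × 7 = 42
  F: 4 × 2 × 5 = 40
  G: 8 × 3 × 8 = 192
  H: 4 × 3 × 9 = 108
Modes with RPN > 382: B (504) → 1.

1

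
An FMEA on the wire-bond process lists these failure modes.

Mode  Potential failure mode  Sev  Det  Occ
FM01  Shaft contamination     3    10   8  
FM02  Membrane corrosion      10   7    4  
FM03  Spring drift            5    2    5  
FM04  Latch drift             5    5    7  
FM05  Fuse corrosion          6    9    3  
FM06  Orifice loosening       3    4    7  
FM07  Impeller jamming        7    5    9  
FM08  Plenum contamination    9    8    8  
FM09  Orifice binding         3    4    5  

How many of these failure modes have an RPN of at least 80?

7

RPN = Severity × Occurrence × Detection:
  FM01: 3 × 8 × 10 = 240
  FM02: 10 × 4 × 7 = 280
  FM03: 5 × 5 × 2 = 50
  FM04: 5 × 7 × 5 = 175
  FM05: 6 × 3 × 9 = 162
  FM06: 3 × 7 × 4 = 84
  FM07: 7 × 9 × 5 = 315
  FM08: 9 × 8 × 8 = 576
  FM09: 3 × 5 × 4 = 60
Modes with RPN ≥ 80: FM01 (240), FM02 (280), FM04 (175), FM05 (162), FM06 (84), FM07 (315), FM08 (576) → 7.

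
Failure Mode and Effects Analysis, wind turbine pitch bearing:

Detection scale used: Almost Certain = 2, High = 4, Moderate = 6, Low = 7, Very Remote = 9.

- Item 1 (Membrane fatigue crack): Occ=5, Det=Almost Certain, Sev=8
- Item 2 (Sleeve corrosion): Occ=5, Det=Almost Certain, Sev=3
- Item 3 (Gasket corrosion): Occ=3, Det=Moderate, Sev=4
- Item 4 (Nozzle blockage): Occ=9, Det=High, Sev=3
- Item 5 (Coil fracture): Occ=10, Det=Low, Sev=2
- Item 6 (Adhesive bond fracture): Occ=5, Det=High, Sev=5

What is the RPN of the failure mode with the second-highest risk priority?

108

RPN = Severity × Occurrence × Detection:
  Item 1: 8 × 5 × 2 = 80
  Item 2: 3 × 5 × 2 = 30
  Item 3: 4 × 3 × 6 = 72
  Item 4: 3 × 9 × 4 = 108
  Item 5: 2 × 10 × 7 = 140
  Item 6: 5 × 5 × 4 = 100
Sorted descending: 140, 108, 100, 80, 72, 30.
The second-highest RPN is 108 (Item 4).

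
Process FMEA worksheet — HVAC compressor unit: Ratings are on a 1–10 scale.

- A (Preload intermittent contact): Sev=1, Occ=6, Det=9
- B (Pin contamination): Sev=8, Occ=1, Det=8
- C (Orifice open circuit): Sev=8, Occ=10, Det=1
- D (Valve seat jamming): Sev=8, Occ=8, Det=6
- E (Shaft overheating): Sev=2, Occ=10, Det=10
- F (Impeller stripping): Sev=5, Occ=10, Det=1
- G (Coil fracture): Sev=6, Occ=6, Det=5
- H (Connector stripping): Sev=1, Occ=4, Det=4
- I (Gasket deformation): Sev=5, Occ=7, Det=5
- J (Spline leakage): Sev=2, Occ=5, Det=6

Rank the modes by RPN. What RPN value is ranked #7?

RPN = Severity × Occurrence × Detection:
  A: 1 × 6 × 9 = 54
  B: 8 × 1 × 8 = 64
  C: 8 × 10 × 1 = 80
  D: 8 × 8 × 6 = 384
  E: 2 × 10 × 10 = 200
  F: 5 × 10 × 1 = 50
  G: 6 × 6 × 5 = 180
  H: 1 × 4 × 4 = 16
  I: 5 × 7 × 5 = 175
  J: 2 × 5 × 6 = 60
Sorted descending: 384, 200, 180, 175, 80, 64, 60, 54, 50, 16.
The seventh-highest RPN is 60 (J).

60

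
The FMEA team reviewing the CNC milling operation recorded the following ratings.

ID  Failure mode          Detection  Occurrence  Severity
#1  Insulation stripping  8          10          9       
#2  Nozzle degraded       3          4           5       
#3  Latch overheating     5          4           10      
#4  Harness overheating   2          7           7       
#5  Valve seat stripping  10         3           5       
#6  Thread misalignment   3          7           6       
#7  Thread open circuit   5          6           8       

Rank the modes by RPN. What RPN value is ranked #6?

98

RPN = Severity × Occurrence × Detection:
  #1: 9 × 10 × 8 = 720
  #2: 5 × 4 × 3 = 60
  #3: 10 × 4 × 5 = 200
  #4: 7 × 7 × 2 = 98
  #5: 5 × 3 × 10 = 150
  #6: 6 × 7 × 3 = 126
  #7: 8 × 6 × 5 = 240
Sorted descending: 720, 240, 200, 150, 126, 98, 60.
The sixth-highest RPN is 98 (#4).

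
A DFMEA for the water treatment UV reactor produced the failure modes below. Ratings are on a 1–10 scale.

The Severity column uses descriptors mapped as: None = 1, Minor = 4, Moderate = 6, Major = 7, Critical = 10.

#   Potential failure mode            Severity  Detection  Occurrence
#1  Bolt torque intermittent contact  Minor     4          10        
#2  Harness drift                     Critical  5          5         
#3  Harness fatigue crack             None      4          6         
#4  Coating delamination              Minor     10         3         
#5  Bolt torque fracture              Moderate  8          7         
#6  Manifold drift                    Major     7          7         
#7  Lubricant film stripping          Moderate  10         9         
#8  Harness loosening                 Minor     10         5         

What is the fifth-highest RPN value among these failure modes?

200

RPN = Severity × Occurrence × Detection:
  #1: 4 × 10 × 4 = 160
  #2: 10 × 5 × 5 = 250
  #3: 1 × 6 × 4 = 24
  #4: 4 × 3 × 10 = 120
  #5: 6 × 7 × 8 = 336
  #6: 7 × 7 × 7 = 343
  #7: 6 × 9 × 10 = 540
  #8: 4 × 5 × 10 = 200
Sorted descending: 540, 343, 336, 250, 200, 160, 120, 24.
The fifth-highest RPN is 200 (#8).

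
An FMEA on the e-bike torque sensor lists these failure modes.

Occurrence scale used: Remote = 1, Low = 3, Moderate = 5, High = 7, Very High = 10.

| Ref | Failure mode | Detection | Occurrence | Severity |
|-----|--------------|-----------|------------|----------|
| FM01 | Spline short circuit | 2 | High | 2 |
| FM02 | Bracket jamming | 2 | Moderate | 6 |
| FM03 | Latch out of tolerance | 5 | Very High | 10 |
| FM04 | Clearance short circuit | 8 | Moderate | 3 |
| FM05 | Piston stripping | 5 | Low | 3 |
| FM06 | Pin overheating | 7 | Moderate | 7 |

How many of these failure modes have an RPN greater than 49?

4

RPN = Severity × Occurrence × Detection:
  FM01: 2 × 7 × 2 = 28
  FM02: 6 × 5 × 2 = 60
  FM03: 10 × 10 × 5 = 500
  FM04: 3 × 5 × 8 = 120
  FM05: 3 × 3 × 5 = 45
  FM06: 7 × 5 × 7 = 245
Modes with RPN > 49: FM02 (60), FM03 (500), FM04 (120), FM06 (245) → 4.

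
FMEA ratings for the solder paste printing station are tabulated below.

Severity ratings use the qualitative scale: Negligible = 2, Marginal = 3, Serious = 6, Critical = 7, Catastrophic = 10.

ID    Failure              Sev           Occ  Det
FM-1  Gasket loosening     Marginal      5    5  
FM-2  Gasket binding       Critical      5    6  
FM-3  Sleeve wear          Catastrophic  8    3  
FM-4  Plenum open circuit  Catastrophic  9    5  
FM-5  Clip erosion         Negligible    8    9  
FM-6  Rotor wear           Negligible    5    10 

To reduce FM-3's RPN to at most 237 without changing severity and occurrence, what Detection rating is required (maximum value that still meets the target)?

2

FM-3: S=10, O=8, D=3 → current RPN = 240.
Fixed product = 80. Need 80 × D ≤ 237, so D ≤ 237/80 = 2.96.
Maximum integer Detection rating = 2 (gives RPN 160; D=3 would give 240 > 237).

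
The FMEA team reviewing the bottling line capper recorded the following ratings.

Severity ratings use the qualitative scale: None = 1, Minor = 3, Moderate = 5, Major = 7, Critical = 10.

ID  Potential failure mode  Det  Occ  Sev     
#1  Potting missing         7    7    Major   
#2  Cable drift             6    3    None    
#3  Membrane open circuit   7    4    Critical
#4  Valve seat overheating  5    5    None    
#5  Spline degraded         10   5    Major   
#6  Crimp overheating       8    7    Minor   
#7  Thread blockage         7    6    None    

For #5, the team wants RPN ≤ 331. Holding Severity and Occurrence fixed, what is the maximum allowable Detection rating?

9

#5: S=7, O=5, D=10 → current RPN = 350.
Fixed product = 35. Need 35 × D ≤ 331, so D ≤ 331/35 = 9.46.
Maximum integer Detection rating = 9 (gives RPN 315; D=10 would give 350 > 331).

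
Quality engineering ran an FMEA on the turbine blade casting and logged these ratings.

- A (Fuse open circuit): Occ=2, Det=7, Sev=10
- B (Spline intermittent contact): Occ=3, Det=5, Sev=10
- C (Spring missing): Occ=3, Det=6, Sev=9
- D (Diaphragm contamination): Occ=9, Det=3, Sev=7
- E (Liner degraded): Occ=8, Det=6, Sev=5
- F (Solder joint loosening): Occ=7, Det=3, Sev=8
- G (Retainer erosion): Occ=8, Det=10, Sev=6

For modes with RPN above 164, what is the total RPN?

RPN = Severity × Occurrence × Detection:
  A: 10 × 2 × 7 = 140
  B: 10 × 3 × 5 = 150
  C: 9 × 3 × 6 = 162
  D: 7 × 9 × 3 = 189
  E: 5 × 8 × 6 = 240
  F: 8 × 7 × 3 = 168
  G: 6 × 8 × 10 = 480
RPN > 164: D (189), E (240), F (168), G (480).
Sum: 189 + 240 + 168 + 480 = 1077.

1077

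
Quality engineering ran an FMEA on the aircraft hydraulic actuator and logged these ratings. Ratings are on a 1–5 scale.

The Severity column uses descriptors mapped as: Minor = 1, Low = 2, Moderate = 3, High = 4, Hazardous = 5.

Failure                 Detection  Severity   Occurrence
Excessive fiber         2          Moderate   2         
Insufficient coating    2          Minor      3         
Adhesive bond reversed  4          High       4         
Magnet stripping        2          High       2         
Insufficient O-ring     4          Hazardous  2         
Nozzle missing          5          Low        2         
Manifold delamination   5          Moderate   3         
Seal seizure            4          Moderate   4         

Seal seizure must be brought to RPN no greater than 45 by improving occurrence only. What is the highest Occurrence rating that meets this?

3

Seal seizure: S=3, O=4, D=4 → current RPN = 48.
Fixed product = 12. Need 12 × O ≤ 45, so O ≤ 45/12 = 3.75.
Maximum integer Occurrence rating = 3 (gives RPN 36; O=4 would give 48 > 45).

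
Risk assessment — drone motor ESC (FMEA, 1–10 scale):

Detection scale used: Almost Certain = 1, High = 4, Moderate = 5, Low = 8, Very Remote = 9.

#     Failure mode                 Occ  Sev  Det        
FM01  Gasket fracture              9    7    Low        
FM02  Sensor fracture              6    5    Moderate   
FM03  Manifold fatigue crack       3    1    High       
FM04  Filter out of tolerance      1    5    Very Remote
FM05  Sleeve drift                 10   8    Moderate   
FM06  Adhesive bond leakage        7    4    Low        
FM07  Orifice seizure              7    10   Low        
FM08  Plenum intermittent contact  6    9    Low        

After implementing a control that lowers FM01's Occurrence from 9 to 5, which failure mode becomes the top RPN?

FM07

RPN = Severity × Occurrence × Detection:
  FM01: 7 × 9 × 8 = 504
  FM02: 5 × 6 × 5 = 150
  FM03: 1 × 3 × 4 = 12
  FM04: 5 × 1 × 9 = 45
  FM05: 8 × 10 × 5 = 400
  FM06: 4 × 7 × 8 = 224
  FM07: 10 × 7 × 8 = 560
  FM08: 9 × 6 × 8 = 432
After action: FM01 → 7 × 5 × 8 = 280.
Revised RPNs: FM07=560, FM08=432, FM05=400, FM01=280, FM06=224, FM02=150, FM04=45, FM03=12.
Highest is now FM07 (560).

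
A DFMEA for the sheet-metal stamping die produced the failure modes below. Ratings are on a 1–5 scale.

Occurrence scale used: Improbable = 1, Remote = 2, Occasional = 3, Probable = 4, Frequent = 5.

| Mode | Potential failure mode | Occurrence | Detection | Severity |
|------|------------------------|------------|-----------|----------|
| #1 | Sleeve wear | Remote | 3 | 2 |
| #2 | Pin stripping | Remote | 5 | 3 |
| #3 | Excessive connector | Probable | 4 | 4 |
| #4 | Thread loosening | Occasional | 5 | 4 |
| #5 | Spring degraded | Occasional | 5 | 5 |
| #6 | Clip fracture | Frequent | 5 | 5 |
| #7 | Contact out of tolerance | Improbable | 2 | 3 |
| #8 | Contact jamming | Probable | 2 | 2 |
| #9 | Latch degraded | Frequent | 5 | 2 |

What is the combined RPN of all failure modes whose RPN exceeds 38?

RPN = Severity × Occurrence × Detection:
  #1: 2 × 2 × 3 = 12
  #2: 3 × 2 × 5 = 30
  #3: 4 × 4 × 4 = 64
  #4: 4 × 3 × 5 = 60
  #5: 5 × 3 × 5 = 75
  #6: 5 × 5 × 5 = 125
  #7: 3 × 1 × 2 = 6
  #8: 2 × 4 × 2 = 16
  #9: 2 × 5 × 5 = 50
RPN > 38: #3 (64), #4 (60), #5 (75), #6 (125), #9 (50).
Sum: 64 + 60 + 75 + 125 + 50 = 374.

374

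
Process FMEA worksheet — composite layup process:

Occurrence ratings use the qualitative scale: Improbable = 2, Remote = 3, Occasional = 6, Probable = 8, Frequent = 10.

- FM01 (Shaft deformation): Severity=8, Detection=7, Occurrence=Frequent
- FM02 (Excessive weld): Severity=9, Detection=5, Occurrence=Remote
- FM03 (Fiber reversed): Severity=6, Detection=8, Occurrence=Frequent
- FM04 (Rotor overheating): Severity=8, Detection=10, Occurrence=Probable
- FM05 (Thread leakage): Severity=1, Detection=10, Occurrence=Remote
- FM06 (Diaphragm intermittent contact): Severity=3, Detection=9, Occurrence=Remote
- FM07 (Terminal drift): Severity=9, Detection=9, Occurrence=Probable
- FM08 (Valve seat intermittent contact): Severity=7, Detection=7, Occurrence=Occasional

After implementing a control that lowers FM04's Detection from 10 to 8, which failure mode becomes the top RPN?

RPN = Severity × Occurrence × Detection:
  FM01: 8 × 10 × 7 = 560
  FM02: 9 × 3 × 5 = 135
  FM03: 6 × 10 × 8 = 480
  FM04: 8 × 8 × 10 = 640
  FM05: 1 × 3 × 10 = 30
  FM06: 3 × 3 × 9 = 81
  FM07: 9 × 8 × 9 = 648
  FM08: 7 × 6 × 7 = 294
After action: FM04 → 8 × 8 × 8 = 512.
Revised RPNs: FM07=648, FM01=560, FM04=512, FM03=480, FM08=294, FM02=135, FM06=81, FM05=30.
Highest is now FM07 (648).

FM07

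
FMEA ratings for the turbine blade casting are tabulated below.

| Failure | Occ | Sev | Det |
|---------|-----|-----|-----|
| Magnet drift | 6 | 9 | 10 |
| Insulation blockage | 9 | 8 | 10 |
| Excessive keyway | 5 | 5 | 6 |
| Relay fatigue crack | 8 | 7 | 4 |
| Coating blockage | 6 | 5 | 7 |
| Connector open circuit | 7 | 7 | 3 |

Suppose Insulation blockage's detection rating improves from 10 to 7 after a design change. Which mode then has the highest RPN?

RPN = Severity × Occurrence × Detection:
  Magnet drift: 9 × 6 × 10 = 540
  Insulation blockage: 8 × 9 × 10 = 720
  Excessive keyway: 5 × 5 × 6 = 150
  Relay fatigue crack: 7 × 8 × 4 = 224
  Coating blockage: 5 × 6 × 7 = 210
  Connector open circuit: 7 × 7 × 3 = 147
After action: Insulation blockage → 8 × 9 × 7 = 504.
Revised RPNs: Magnet drift=540, Insulation blockage=504, Relay fatigue crack=224, Coating blockage=210, Excessive keyway=150, Connector open circuit=147.
Highest is now Magnet drift (540).

Magnet drift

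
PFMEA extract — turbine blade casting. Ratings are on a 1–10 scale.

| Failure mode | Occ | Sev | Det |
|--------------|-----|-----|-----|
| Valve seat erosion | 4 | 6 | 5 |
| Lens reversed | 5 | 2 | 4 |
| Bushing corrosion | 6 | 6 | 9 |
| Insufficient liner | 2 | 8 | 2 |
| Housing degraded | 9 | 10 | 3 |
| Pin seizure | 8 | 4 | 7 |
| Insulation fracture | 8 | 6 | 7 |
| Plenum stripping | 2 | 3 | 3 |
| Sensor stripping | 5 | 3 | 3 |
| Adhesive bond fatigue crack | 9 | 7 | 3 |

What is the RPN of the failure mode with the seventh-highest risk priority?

RPN = Severity × Occurrence × Detection:
  Valve seat erosion: 6 × 4 × 5 = 120
  Lens reversed: 2 × 5 × 4 = 40
  Bushing corrosion: 6 × 6 × 9 = 324
  Insufficient liner: 8 × 2 × 2 = 32
  Housing degraded: 10 × 9 × 3 = 270
  Pin seizure: 4 × 8 × 7 = 224
  Insulation fracture: 6 × 8 × 7 = 336
  Plenum stripping: 3 × 2 × 3 = 18
  Sensor stripping: 3 × 5 × 3 = 45
  Adhesive bond fatigue crack: 7 × 9 × 3 = 189
Sorted descending: 336, 324, 270, 224, 189, 120, 45, 40, 32, 18.
The seventh-highest RPN is 45 (Sensor stripping).

45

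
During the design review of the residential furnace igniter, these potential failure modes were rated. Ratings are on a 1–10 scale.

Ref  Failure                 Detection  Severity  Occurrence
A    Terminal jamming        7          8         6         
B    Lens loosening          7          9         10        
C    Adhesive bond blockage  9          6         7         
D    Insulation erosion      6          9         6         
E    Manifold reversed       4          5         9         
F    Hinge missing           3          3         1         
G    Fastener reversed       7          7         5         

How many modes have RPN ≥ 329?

3

RPN = Severity × Occurrence × Detection:
  A: 8 × 6 × 7 = 336
  B: 9 × 10 × 7 = 630
  C: 6 × 7 × 9 = 378
  D: 9 × 6 × 6 = 324
  E: 5 × 9 × 4 = 180
  F: 3 × 1 × 3 = 9
  G: 7 × 5 × 7 = 245
Modes with RPN ≥ 329: A (336), B (630), C (378) → 3.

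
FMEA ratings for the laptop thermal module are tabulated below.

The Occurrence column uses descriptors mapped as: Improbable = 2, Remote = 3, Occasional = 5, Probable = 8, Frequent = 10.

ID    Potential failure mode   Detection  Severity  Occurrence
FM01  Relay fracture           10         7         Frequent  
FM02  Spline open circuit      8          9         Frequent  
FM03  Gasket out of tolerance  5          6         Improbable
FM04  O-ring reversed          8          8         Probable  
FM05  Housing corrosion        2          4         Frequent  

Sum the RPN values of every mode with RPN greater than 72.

2012

RPN = Severity × Occurrence × Detection:
  FM01: 7 × 10 × 10 = 700
  FM02: 9 × 10 × 8 = 720
  FM03: 6 × 2 × 5 = 60
  FM04: 8 × 8 × 8 = 512
  FM05: 4 × 10 × 2 = 80
RPN > 72: FM01 (700), FM02 (720), FM04 (512), FM05 (80).
Sum: 700 + 720 + 512 + 80 = 2012.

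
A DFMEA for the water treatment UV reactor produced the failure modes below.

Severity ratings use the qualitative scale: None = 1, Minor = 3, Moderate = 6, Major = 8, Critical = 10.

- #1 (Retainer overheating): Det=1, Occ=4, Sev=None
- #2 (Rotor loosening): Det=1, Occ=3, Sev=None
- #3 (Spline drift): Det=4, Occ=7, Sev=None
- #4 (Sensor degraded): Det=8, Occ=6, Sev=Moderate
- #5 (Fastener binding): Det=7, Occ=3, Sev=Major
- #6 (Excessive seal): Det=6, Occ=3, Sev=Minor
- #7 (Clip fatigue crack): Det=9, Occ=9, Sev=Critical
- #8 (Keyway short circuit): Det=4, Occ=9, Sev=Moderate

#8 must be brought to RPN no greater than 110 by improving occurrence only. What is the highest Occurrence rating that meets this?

#8: S=6, O=9, D=4 → current RPN = 216.
Fixed product = 24. Need 24 × O ≤ 110, so O ≤ 110/24 = 4.58.
Maximum integer Occurrence rating = 4 (gives RPN 96; O=5 would give 120 > 110).

4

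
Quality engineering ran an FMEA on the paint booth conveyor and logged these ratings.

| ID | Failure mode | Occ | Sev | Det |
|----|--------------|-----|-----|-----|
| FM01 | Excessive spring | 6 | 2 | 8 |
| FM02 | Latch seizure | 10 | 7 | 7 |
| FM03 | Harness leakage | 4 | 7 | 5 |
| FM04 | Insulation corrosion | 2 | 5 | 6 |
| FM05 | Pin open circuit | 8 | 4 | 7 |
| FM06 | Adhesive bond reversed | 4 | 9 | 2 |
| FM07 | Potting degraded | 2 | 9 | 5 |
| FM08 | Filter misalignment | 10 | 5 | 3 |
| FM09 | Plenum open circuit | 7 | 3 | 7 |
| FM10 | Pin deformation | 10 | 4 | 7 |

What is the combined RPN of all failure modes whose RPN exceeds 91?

RPN = Severity × Occurrence × Detection:
  FM01: 2 × 6 × 8 = 96
  FM02: 7 × 10 × 7 = 490
  FM03: 7 × 4 × 5 = 140
  FM04: 5 × 2 × 6 = 60
  FM05: 4 × 8 × 7 = 224
  FM06: 9 × 4 × 2 = 72
  FM07: 9 × 2 × 5 = 90
  FM08: 5 × 10 × 3 = 150
  FM09: 3 × 7 × 7 = 147
  FM10: 4 × 10 × 7 = 280
RPN > 91: FM01 (96), FM02 (490), FM03 (140), FM05 (224), FM08 (150), FM09 (147), FM10 (280).
Sum: 96 + 490 + 140 + 224 + 150 + 147 + 280 = 1527.

1527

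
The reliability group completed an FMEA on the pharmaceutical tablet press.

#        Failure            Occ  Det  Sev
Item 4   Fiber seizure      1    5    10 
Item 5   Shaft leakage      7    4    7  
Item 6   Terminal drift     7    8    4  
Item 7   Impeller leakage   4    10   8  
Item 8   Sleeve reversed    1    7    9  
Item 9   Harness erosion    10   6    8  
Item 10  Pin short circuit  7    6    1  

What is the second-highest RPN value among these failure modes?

320

RPN = Severity × Occurrence × Detection:
  Item 4: 10 × 1 × 5 = 50
  Item 5: 7 × 7 × 4 = 196
  Item 6: 4 × 7 × 8 = 224
  Item 7: 8 × 4 × 10 = 320
  Item 8: 9 × 1 × 7 = 63
  Item 9: 8 × 10 × 6 = 480
  Item 10: 1 × 7 × 6 = 42
Sorted descending: 480, 320, 224, 196, 63, 50, 42.
The second-highest RPN is 320 (Item 7).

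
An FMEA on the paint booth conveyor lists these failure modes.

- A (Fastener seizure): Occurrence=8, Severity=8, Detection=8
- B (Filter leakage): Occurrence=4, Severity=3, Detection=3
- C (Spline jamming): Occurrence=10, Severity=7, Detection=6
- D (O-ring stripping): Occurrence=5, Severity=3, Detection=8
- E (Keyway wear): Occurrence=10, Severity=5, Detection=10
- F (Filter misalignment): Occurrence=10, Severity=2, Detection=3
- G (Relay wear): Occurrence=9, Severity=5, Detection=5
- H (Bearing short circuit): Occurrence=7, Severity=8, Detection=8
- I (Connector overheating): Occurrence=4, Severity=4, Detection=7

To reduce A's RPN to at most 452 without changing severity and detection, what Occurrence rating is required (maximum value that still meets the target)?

A: S=8, O=8, D=8 → current RPN = 512.
Fixed product = 64. Need 64 × O ≤ 452, so O ≤ 452/64 = 7.06.
Maximum integer Occurrence rating = 7 (gives RPN 448; O=8 would give 512 > 452).

7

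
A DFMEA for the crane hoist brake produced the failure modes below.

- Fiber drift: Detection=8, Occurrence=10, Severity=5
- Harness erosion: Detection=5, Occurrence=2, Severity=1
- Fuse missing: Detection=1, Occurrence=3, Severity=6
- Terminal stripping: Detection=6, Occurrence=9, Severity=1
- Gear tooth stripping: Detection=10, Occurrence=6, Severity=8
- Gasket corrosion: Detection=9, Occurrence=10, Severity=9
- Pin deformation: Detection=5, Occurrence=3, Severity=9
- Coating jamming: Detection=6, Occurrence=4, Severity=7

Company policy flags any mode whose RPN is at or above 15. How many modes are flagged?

RPN = Severity × Occurrence × Detection:
  Fiber drift: 5 × 10 × 8 = 400
  Harness erosion: 1 × 2 × 5 = 10
  Fuse missing: 6 × 3 × 1 = 18
  Terminal stripping: 1 × 9 × 6 = 54
  Gear tooth stripping: 8 × 6 × 10 = 480
  Gasket corrosion: 9 × 10 × 9 = 810
  Pin deformation: 9 × 3 × 5 = 135
  Coating jamming: 7 × 4 × 6 = 168
Modes with RPN ≥ 15: Fiber drift (400), Fuse missing (18), Terminal stripping (54), Gear tooth stripping (480), Gasket corrosion (810), Pin deformation (135), Coating jamming (168) → 7.

7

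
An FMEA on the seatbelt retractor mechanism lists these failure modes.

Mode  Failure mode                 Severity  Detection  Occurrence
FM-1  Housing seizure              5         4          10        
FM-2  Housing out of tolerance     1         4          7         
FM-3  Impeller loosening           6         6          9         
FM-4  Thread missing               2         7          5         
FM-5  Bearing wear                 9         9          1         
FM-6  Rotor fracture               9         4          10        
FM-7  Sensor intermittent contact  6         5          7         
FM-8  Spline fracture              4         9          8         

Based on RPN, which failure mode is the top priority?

RPN = Severity × Occurrence × Detection:
  FM-1: 5 × 10 × 4 = 200
  FM-2: 1 × 7 × 4 = 28
  FM-3: 6 × 9 × 6 = 324
  FM-4: 2 × 5 × 7 = 70
  FM-5: 9 × 1 × 9 = 81
  FM-6: 9 × 10 × 4 = 360
  FM-7: 6 × 7 × 5 = 210
  FM-8: 4 × 8 × 9 = 288
Highest RPN is 360 → FM-6.

FM-6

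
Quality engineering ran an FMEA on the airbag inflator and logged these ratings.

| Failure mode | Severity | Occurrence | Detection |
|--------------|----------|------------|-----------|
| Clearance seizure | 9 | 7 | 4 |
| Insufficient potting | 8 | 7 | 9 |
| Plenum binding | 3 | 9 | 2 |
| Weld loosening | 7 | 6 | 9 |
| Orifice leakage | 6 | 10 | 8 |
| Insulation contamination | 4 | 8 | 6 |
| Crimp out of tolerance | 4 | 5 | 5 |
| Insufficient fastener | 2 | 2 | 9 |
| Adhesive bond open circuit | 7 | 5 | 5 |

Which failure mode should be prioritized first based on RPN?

Insufficient potting

RPN = Severity × Occurrence × Detection:
  Clearance seizure: 9 × 7 × 4 = 252
  Insufficient potting: 8 × 7 × 9 = 504
  Plenum binding: 3 × 9 × 2 = 54
  Weld loosening: 7 × 6 × 9 = 378
  Orifice leakage: 6 × 10 × 8 = 480
  Insulation contamination: 4 × 8 × 6 = 192
  Crimp out of tolerance: 4 × 5 × 5 = 100
  Insufficient fastener: 2 × 2 × 9 = 36
  Adhesive bond open circuit: 7 × 5 × 5 = 175
Highest RPN is 504 → Insufficient potting.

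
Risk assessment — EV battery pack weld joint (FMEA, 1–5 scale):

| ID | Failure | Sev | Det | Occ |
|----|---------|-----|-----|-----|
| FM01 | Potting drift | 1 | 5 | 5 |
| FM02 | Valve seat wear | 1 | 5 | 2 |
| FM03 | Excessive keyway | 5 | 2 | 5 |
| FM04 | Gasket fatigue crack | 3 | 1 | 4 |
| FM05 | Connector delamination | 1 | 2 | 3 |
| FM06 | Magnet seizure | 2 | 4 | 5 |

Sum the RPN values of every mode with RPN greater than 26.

RPN = Severity × Occurrence × Detection:
  FM01: 1 × 5 × 5 = 25
  FM02: 1 × 2 × 5 = 10
  FM03: 5 × 5 × 2 = 50
  FM04: 3 × 4 × 1 = 12
  FM05: 1 × 3 × 2 = 6
  FM06: 2 × 5 × 4 = 40
RPN > 26: FM03 (50), FM06 (40).
Sum: 50 + 40 = 90.

90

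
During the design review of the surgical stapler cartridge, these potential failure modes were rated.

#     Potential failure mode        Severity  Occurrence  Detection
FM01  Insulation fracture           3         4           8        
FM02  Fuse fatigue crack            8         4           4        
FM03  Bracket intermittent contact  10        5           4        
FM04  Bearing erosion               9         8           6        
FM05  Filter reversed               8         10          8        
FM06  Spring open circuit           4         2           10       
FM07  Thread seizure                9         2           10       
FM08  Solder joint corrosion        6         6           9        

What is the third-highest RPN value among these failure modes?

324

RPN = Severity × Occurrence × Detection:
  FM01: 3 × 4 × 8 = 96
  FM02: 8 × 4 × 4 = 128
  FM03: 10 × 5 × 4 = 200
  FM04: 9 × 8 × 6 = 432
  FM05: 8 × 10 × 8 = 640
  FM06: 4 × 2 × 10 = 80
  FM07: 9 × 2 × 10 = 180
  FM08: 6 × 6 × 9 = 324
Sorted descending: 640, 432, 324, 200, 180, 128, 96, 80.
The third-highest RPN is 324 (FM08).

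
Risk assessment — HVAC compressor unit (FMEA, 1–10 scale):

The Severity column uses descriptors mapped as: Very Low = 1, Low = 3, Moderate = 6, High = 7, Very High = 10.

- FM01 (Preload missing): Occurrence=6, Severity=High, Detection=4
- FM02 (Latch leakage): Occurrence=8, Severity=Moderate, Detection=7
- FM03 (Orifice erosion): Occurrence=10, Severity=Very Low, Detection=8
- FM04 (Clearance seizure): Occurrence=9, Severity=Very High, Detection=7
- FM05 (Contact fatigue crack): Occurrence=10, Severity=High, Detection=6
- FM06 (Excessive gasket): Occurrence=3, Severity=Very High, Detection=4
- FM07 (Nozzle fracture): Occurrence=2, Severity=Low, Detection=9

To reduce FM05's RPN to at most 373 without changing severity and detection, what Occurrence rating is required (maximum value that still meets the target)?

8

FM05: S=7, O=10, D=6 → current RPN = 420.
Fixed product = 42. Need 42 × O ≤ 373, so O ≤ 373/42 = 8.88.
Maximum integer Occurrence rating = 8 (gives RPN 336; O=9 would give 378 > 373).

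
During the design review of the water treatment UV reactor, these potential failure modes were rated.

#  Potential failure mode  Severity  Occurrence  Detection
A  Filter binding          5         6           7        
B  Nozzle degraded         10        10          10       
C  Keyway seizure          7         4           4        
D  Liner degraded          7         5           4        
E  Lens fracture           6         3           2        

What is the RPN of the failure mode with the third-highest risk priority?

RPN = Severity × Occurrence × Detection:
  A: 5 × 6 × 7 = 210
  B: 10 × 10 × 10 = 1000
  C: 7 × 4 × 4 = 112
  D: 7 × 5 × 4 = 140
  E: 6 × 3 × 2 = 36
Sorted descending: 1000, 210, 140, 112, 36.
The third-highest RPN is 140 (D).

140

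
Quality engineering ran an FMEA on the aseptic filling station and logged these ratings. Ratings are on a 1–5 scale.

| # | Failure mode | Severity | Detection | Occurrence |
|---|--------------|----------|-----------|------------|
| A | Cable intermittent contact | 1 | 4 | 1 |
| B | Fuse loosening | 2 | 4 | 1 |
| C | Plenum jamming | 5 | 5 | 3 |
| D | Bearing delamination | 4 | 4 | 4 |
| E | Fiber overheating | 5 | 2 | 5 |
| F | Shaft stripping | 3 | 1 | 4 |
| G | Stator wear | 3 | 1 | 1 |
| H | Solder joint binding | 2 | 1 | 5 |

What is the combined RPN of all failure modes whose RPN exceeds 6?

219

RPN = Severity × Occurrence × Detection:
  A: 1 × 1 × 4 = 4
  B: 2 × 1 × 4 = 8
  C: 5 × 3 × 5 = 75
  D: 4 × 4 × 4 = 64
  E: 5 × 5 × 2 = 50
  F: 3 × 4 × 1 = 12
  G: 3 × 1 × 1 = 3
  H: 2 × 5 × 1 = 10
RPN > 6: B (8), C (75), D (64), E (50), F (12), H (10).
Sum: 8 + 75 + 64 + 50 + 12 + 10 = 219.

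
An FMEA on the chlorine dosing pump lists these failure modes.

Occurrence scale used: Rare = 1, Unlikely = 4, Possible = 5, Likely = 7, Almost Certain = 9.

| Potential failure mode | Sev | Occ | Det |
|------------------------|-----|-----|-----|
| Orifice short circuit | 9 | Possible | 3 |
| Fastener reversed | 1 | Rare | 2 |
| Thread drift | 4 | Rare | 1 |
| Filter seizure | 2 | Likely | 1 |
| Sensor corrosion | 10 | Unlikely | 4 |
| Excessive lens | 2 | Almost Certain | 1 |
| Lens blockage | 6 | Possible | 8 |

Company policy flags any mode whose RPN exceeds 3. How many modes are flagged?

RPN = Severity × Occurrence × Detection:
  Orifice short circuit: 9 × 5 × 3 = 135
  Fastener reversed: 1 × 1 × 2 = 2
  Thread drift: 4 × 1 × 1 = 4
  Filter seizure: 2 × 7 × 1 = 14
  Sensor corrosion: 10 × 4 × 4 = 160
  Excessive lens: 2 × 9 × 1 = 18
  Lens blockage: 6 × 5 × 8 = 240
Modes with RPN > 3: Orifice short circuit (135), Thread drift (4), Filter seizure (14), Sensor corrosion (160), Excessive lens (18), Lens blockage (240) → 6.

6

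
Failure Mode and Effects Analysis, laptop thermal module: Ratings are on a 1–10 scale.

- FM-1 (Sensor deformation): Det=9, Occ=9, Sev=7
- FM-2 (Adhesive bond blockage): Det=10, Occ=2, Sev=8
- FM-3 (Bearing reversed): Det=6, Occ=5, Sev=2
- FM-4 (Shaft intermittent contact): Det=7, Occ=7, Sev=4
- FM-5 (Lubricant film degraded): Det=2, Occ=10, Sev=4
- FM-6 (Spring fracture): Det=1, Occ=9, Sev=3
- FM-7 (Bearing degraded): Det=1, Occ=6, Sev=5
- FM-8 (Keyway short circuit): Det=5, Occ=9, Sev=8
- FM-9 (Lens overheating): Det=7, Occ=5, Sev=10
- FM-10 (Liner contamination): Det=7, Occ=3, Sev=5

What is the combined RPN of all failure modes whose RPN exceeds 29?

1908

RPN = Severity × Occurrence × Detection:
  FM-1: 7 × 9 × 9 = 567
  FM-2: 8 × 2 × 10 = 160
  FM-3: 2 × 5 × 6 = 60
  FM-4: 4 × 7 × 7 = 196
  FM-5: 4 × 10 × 2 = 80
  FM-6: 3 × 9 × 1 = 27
  FM-7: 5 × 6 × 1 = 30
  FM-8: 8 × 9 × 5 = 360
  FM-9: 10 × 5 × 7 = 350
  FM-10: 5 × 3 × 7 = 105
RPN > 29: FM-1 (567), FM-2 (160), FM-3 (60), FM-4 (196), FM-5 (80), FM-7 (30), FM-8 (360), FM-9 (350), FM-10 (105).
Sum: 567 + 160 + 60 + 196 + 80 + 30 + 360 + 350 + 105 = 1908.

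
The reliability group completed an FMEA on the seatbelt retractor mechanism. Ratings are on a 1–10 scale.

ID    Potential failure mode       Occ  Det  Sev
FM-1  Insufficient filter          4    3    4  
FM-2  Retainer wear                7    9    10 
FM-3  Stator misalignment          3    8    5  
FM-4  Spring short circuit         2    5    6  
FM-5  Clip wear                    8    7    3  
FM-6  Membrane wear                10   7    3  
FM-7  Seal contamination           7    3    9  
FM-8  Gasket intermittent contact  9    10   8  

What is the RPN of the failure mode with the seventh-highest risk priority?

60

RPN = Severity × Occurrence × Detection:
  FM-1: 4 × 4 × 3 = 48
  FM-2: 10 × 7 × 9 = 630
  FM-3: 5 × 3 × 8 = 120
  FM-4: 6 × 2 × 5 = 60
  FM-5: 3 × 8 × 7 = 168
  FM-6: 3 × 10 × 7 = 210
  FM-7: 9 × 7 × 3 = 189
  FM-8: 8 × 9 × 10 = 720
Sorted descending: 720, 630, 210, 189, 168, 120, 60, 48.
The seventh-highest RPN is 60 (FM-4).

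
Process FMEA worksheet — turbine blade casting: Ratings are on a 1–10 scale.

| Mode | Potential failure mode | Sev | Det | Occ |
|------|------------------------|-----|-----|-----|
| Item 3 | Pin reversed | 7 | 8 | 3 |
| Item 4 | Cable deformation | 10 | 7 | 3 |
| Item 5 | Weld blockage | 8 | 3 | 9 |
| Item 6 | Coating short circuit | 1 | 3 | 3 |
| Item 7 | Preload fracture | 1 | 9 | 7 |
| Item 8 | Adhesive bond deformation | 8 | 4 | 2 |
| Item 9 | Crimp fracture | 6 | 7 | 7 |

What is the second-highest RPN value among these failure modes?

216

RPN = Severity × Occurrence × Detection:
  Item 3: 7 × 3 × 8 = 168
  Item 4: 10 × 3 × 7 = 210
  Item 5: 8 × 9 × 3 = 216
  Item 6: 1 × 3 × 3 = 9
  Item 7: 1 × 7 × 9 = 63
  Item 8: 8 × 2 × 4 = 64
  Item 9: 6 × 7 × 7 = 294
Sorted descending: 294, 216, 210, 168, 64, 63, 9.
The second-highest RPN is 216 (Item 5).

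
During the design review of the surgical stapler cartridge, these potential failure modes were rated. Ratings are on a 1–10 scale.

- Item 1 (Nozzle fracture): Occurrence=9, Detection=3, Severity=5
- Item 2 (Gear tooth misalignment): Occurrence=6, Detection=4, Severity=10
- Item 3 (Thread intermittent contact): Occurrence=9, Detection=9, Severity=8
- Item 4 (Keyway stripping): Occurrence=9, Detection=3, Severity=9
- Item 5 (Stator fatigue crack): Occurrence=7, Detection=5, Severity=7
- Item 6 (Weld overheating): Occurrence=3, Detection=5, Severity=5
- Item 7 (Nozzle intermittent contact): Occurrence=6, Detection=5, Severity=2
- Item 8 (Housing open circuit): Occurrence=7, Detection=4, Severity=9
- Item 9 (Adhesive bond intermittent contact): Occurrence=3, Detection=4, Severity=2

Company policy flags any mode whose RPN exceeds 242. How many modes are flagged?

RPN = Severity × Occurrence × Detection:
  Item 1: 5 × 9 × 3 = 135
  Item 2: 10 × 6 × 4 = 240
  Item 3: 8 × 9 × 9 = 648
  Item 4: 9 × 9 × 3 = 243
  Item 5: 7 × 7 × 5 = 245
  Item 6: 5 × 3 × 5 = 75
  Item 7: 2 × 6 × 5 = 60
  Item 8: 9 × 7 × 4 = 252
  Item 9: 2 × 3 × 4 = 24
Modes with RPN > 242: Item 3 (648), Item 4 (243), Item 5 (245), Item 8 (252) → 4.

4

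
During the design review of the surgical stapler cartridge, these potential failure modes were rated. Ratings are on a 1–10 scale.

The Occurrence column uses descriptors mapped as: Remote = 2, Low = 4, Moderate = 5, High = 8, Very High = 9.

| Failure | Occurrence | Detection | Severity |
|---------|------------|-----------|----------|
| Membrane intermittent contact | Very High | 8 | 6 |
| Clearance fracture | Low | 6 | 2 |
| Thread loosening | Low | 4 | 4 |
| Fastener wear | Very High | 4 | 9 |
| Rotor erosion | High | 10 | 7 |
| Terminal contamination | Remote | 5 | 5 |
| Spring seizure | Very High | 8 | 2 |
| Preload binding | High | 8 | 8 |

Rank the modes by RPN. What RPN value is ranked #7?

50

RPN = Severity × Occurrence × Detection:
  Membrane intermittent contact: 6 × 9 × 8 = 432
  Clearance fracture: 2 × 4 × 6 = 48
  Thread loosening: 4 × 4 × 4 = 64
  Fastener wear: 9 × 9 × 4 = 324
  Rotor erosion: 7 × 8 × 10 = 560
  Terminal contamination: 5 × 2 × 5 = 50
  Spring seizure: 2 × 9 × 8 = 144
  Preload binding: 8 × 8 × 8 = 512
Sorted descending: 560, 512, 432, 324, 144, 64, 50, 48.
The seventh-highest RPN is 50 (Terminal contamination).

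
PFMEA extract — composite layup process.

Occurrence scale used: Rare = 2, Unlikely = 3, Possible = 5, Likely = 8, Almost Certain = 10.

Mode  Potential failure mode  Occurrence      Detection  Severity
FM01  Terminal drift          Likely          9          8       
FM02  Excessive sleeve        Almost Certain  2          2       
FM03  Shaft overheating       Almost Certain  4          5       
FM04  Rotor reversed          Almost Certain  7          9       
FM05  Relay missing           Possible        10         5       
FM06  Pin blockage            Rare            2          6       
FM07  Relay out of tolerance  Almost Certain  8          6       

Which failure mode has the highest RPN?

RPN = Severity × Occurrence × Detection:
  FM01: 8 × 8 × 9 = 576
  FM02: 2 × 10 × 2 = 40
  FM03: 5 × 10 × 4 = 200
  FM04: 9 × 10 × 7 = 630
  FM05: 5 × 5 × 10 = 250
  FM06: 6 × 2 × 2 = 24
  FM07: 6 × 10 × 8 = 480
Highest RPN is 630 → FM04.

FM04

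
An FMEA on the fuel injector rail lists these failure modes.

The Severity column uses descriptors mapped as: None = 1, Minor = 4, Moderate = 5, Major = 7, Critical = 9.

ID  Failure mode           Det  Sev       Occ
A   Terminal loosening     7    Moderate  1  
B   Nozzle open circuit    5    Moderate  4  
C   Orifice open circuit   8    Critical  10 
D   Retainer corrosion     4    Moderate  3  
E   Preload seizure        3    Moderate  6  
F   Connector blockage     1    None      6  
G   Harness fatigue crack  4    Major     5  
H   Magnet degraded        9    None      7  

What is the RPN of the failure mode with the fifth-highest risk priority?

63

RPN = Severity × Occurrence × Detection:
  A: 5 × 1 × 7 = 35
  B: 5 × 4 × 5 = 100
  C: 9 × 10 × 8 = 720
  D: 5 × 3 × 4 = 60
  E: 5 × 6 × 3 = 90
  F: 1 × 6 × 1 = 6
  G: 7 × 5 × 4 = 140
  H: 1 × 7 × 9 = 63
Sorted descending: 720, 140, 100, 90, 63, 60, 35, 6.
The fifth-highest RPN is 63 (H).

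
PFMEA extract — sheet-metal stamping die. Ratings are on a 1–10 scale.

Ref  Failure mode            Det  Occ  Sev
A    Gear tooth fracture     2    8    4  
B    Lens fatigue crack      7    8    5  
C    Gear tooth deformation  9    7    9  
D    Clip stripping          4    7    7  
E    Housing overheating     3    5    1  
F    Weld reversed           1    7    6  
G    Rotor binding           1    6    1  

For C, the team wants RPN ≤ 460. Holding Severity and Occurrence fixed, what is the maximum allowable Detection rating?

C: S=9, O=7, D=9 → current RPN = 567.
Fixed product = 63. Need 63 × D ≤ 460, so D ≤ 460/63 = 7.30.
Maximum integer Detection rating = 7 (gives RPN 441; D=8 would give 504 > 460).

7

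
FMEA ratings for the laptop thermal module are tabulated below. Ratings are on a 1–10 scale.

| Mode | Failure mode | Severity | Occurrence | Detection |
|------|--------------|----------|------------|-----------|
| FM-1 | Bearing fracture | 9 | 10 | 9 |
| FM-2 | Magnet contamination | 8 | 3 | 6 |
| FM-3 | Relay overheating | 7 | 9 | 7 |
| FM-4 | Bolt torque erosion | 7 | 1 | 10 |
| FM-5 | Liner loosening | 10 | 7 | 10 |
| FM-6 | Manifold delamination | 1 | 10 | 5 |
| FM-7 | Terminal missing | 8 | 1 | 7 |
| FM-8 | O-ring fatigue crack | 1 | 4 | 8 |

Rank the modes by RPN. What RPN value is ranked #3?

RPN = Severity × Occurrence × Detection:
  FM-1: 9 × 10 × 9 = 810
  FM-2: 8 × 3 × 6 = 144
  FM-3: 7 × 9 × 7 = 441
  FM-4: 7 × 1 × 10 = 70
  FM-5: 10 × 7 × 10 = 700
  FM-6: 1 × 10 × 5 = 50
  FM-7: 8 × 1 × 7 = 56
  FM-8: 1 × 4 × 8 = 32
Sorted descending: 810, 700, 441, 144, 70, 56, 50, 32.
The third-highest RPN is 441 (FM-3).

441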